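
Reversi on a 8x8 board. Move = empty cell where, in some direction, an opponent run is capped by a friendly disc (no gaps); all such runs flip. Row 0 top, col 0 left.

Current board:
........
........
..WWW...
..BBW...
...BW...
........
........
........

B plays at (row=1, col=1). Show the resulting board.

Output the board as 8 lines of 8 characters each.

Place B at (1,1); scan 8 dirs for brackets.
Dir NW: first cell '.' (not opp) -> no flip
Dir N: first cell '.' (not opp) -> no flip
Dir NE: first cell '.' (not opp) -> no flip
Dir W: first cell '.' (not opp) -> no flip
Dir E: first cell '.' (not opp) -> no flip
Dir SW: first cell '.' (not opp) -> no flip
Dir S: first cell '.' (not opp) -> no flip
Dir SE: opp run (2,2) capped by B -> flip
All flips: (2,2)

Answer: ........
.B......
..BWW...
..BBW...
...BW...
........
........
........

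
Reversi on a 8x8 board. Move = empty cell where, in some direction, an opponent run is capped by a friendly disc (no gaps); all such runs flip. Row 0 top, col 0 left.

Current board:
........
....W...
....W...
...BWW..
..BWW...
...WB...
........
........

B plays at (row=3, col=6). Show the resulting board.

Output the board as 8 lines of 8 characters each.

Answer: ........
....W...
....W...
...BBBB.
..BWW...
...WB...
........
........

Derivation:
Place B at (3,6); scan 8 dirs for brackets.
Dir NW: first cell '.' (not opp) -> no flip
Dir N: first cell '.' (not opp) -> no flip
Dir NE: first cell '.' (not opp) -> no flip
Dir W: opp run (3,5) (3,4) capped by B -> flip
Dir E: first cell '.' (not opp) -> no flip
Dir SW: first cell '.' (not opp) -> no flip
Dir S: first cell '.' (not opp) -> no flip
Dir SE: first cell '.' (not opp) -> no flip
All flips: (3,4) (3,5)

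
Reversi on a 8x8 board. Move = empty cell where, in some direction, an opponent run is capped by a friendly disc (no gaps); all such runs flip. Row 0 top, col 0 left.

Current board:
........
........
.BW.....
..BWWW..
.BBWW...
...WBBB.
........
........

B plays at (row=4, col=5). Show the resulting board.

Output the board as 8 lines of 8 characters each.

Place B at (4,5); scan 8 dirs for brackets.
Dir NW: opp run (3,4), next='.' -> no flip
Dir N: opp run (3,5), next='.' -> no flip
Dir NE: first cell '.' (not opp) -> no flip
Dir W: opp run (4,4) (4,3) capped by B -> flip
Dir E: first cell '.' (not opp) -> no flip
Dir SW: first cell 'B' (not opp) -> no flip
Dir S: first cell 'B' (not opp) -> no flip
Dir SE: first cell 'B' (not opp) -> no flip
All flips: (4,3) (4,4)

Answer: ........
........
.BW.....
..BWWW..
.BBBBB..
...WBBB.
........
........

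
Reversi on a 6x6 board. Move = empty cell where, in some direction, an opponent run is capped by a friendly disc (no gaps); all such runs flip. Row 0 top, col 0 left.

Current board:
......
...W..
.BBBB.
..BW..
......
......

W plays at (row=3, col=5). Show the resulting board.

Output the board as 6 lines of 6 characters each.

Answer: ......
...W..
.BBBW.
..BW.W
......
......

Derivation:
Place W at (3,5); scan 8 dirs for brackets.
Dir NW: opp run (2,4) capped by W -> flip
Dir N: first cell '.' (not opp) -> no flip
Dir NE: edge -> no flip
Dir W: first cell '.' (not opp) -> no flip
Dir E: edge -> no flip
Dir SW: first cell '.' (not opp) -> no flip
Dir S: first cell '.' (not opp) -> no flip
Dir SE: edge -> no flip
All flips: (2,4)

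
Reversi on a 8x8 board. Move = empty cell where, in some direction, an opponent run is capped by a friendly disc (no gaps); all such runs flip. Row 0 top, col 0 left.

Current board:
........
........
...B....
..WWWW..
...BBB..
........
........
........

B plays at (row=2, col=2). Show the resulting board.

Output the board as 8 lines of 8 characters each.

Answer: ........
........
..BB....
..WBWW..
...BBB..
........
........
........

Derivation:
Place B at (2,2); scan 8 dirs for brackets.
Dir NW: first cell '.' (not opp) -> no flip
Dir N: first cell '.' (not opp) -> no flip
Dir NE: first cell '.' (not opp) -> no flip
Dir W: first cell '.' (not opp) -> no flip
Dir E: first cell 'B' (not opp) -> no flip
Dir SW: first cell '.' (not opp) -> no flip
Dir S: opp run (3,2), next='.' -> no flip
Dir SE: opp run (3,3) capped by B -> flip
All flips: (3,3)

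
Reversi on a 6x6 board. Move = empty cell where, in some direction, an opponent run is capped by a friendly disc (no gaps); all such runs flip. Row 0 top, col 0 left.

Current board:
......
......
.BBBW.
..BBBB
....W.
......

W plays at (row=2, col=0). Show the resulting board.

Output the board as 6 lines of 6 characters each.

Answer: ......
......
WWWWW.
..BBBB
....W.
......

Derivation:
Place W at (2,0); scan 8 dirs for brackets.
Dir NW: edge -> no flip
Dir N: first cell '.' (not opp) -> no flip
Dir NE: first cell '.' (not opp) -> no flip
Dir W: edge -> no flip
Dir E: opp run (2,1) (2,2) (2,3) capped by W -> flip
Dir SW: edge -> no flip
Dir S: first cell '.' (not opp) -> no flip
Dir SE: first cell '.' (not opp) -> no flip
All flips: (2,1) (2,2) (2,3)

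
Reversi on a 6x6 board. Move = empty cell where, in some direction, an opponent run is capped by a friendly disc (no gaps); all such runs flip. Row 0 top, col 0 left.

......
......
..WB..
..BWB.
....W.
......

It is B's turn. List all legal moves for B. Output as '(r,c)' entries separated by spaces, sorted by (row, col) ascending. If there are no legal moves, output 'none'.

(1,1): no bracket -> illegal
(1,2): flips 1 -> legal
(1,3): no bracket -> illegal
(2,1): flips 1 -> legal
(2,4): no bracket -> illegal
(3,1): no bracket -> illegal
(3,5): no bracket -> illegal
(4,2): no bracket -> illegal
(4,3): flips 1 -> legal
(4,5): no bracket -> illegal
(5,3): no bracket -> illegal
(5,4): flips 1 -> legal
(5,5): no bracket -> illegal

Answer: (1,2) (2,1) (4,3) (5,4)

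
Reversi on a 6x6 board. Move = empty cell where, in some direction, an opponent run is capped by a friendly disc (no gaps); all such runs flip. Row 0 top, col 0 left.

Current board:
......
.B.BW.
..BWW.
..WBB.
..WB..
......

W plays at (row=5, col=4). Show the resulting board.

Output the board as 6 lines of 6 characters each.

Answer: ......
.B.BW.
..BWW.
..WBB.
..WW..
....W.

Derivation:
Place W at (5,4); scan 8 dirs for brackets.
Dir NW: opp run (4,3) capped by W -> flip
Dir N: first cell '.' (not opp) -> no flip
Dir NE: first cell '.' (not opp) -> no flip
Dir W: first cell '.' (not opp) -> no flip
Dir E: first cell '.' (not opp) -> no flip
Dir SW: edge -> no flip
Dir S: edge -> no flip
Dir SE: edge -> no flip
All flips: (4,3)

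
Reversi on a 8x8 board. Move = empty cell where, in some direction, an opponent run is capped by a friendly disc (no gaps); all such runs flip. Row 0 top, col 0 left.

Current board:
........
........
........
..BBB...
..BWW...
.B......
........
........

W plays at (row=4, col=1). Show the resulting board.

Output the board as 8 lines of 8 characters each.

Place W at (4,1); scan 8 dirs for brackets.
Dir NW: first cell '.' (not opp) -> no flip
Dir N: first cell '.' (not opp) -> no flip
Dir NE: opp run (3,2), next='.' -> no flip
Dir W: first cell '.' (not opp) -> no flip
Dir E: opp run (4,2) capped by W -> flip
Dir SW: first cell '.' (not opp) -> no flip
Dir S: opp run (5,1), next='.' -> no flip
Dir SE: first cell '.' (not opp) -> no flip
All flips: (4,2)

Answer: ........
........
........
..BBB...
.WWWW...
.B......
........
........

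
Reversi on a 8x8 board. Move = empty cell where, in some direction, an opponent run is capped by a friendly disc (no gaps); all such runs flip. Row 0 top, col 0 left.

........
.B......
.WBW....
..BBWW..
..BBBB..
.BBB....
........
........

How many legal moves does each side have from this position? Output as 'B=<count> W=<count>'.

Answer: B=10 W=9

Derivation:
-- B to move --
(1,0): flips 1 -> legal
(1,2): flips 2 -> legal
(1,3): flips 1 -> legal
(1,4): flips 1 -> legal
(2,0): flips 1 -> legal
(2,4): flips 2 -> legal
(2,5): flips 2 -> legal
(2,6): flips 1 -> legal
(3,0): no bracket -> illegal
(3,1): flips 1 -> legal
(3,6): flips 2 -> legal
(4,6): no bracket -> illegal
B mobility = 10
-- W to move --
(0,0): no bracket -> illegal
(0,1): flips 1 -> legal
(0,2): no bracket -> illegal
(1,0): no bracket -> illegal
(1,2): no bracket -> illegal
(1,3): no bracket -> illegal
(2,0): no bracket -> illegal
(2,4): no bracket -> illegal
(3,1): flips 2 -> legal
(3,6): no bracket -> illegal
(4,0): no bracket -> illegal
(4,1): flips 1 -> legal
(4,6): no bracket -> illegal
(5,0): no bracket -> illegal
(5,4): flips 3 -> legal
(5,5): flips 1 -> legal
(5,6): flips 1 -> legal
(6,0): no bracket -> illegal
(6,1): flips 2 -> legal
(6,2): flips 2 -> legal
(6,3): flips 3 -> legal
(6,4): no bracket -> illegal
W mobility = 9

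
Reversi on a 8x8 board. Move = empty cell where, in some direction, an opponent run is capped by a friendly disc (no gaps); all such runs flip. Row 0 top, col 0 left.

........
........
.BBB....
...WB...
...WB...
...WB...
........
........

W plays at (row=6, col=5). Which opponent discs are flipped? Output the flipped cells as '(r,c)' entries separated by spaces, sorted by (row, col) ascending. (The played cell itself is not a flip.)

Dir NW: opp run (5,4) capped by W -> flip
Dir N: first cell '.' (not opp) -> no flip
Dir NE: first cell '.' (not opp) -> no flip
Dir W: first cell '.' (not opp) -> no flip
Dir E: first cell '.' (not opp) -> no flip
Dir SW: first cell '.' (not opp) -> no flip
Dir S: first cell '.' (not opp) -> no flip
Dir SE: first cell '.' (not opp) -> no flip

Answer: (5,4)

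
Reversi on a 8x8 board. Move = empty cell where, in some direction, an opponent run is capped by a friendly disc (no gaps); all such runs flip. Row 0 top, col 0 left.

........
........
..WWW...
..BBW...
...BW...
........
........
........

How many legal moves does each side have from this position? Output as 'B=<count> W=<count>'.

-- B to move --
(1,1): flips 1 -> legal
(1,2): flips 1 -> legal
(1,3): flips 1 -> legal
(1,4): flips 1 -> legal
(1,5): flips 1 -> legal
(2,1): no bracket -> illegal
(2,5): flips 1 -> legal
(3,1): no bracket -> illegal
(3,5): flips 1 -> legal
(4,5): flips 1 -> legal
(5,3): no bracket -> illegal
(5,4): no bracket -> illegal
(5,5): flips 1 -> legal
B mobility = 9
-- W to move --
(2,1): no bracket -> illegal
(3,1): flips 2 -> legal
(4,1): flips 1 -> legal
(4,2): flips 3 -> legal
(5,2): flips 1 -> legal
(5,3): flips 2 -> legal
(5,4): no bracket -> illegal
W mobility = 5

Answer: B=9 W=5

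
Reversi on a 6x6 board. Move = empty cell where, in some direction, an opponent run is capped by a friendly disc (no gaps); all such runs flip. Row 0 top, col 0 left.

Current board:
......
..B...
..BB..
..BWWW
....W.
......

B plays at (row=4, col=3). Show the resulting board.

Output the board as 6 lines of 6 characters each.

Answer: ......
..B...
..BB..
..BBWW
...BW.
......

Derivation:
Place B at (4,3); scan 8 dirs for brackets.
Dir NW: first cell 'B' (not opp) -> no flip
Dir N: opp run (3,3) capped by B -> flip
Dir NE: opp run (3,4), next='.' -> no flip
Dir W: first cell '.' (not opp) -> no flip
Dir E: opp run (4,4), next='.' -> no flip
Dir SW: first cell '.' (not opp) -> no flip
Dir S: first cell '.' (not opp) -> no flip
Dir SE: first cell '.' (not opp) -> no flip
All flips: (3,3)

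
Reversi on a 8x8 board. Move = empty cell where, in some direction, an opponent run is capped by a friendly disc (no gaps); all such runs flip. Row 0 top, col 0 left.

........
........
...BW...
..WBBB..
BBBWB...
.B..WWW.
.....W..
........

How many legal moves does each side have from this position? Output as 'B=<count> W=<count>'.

-- B to move --
(1,3): flips 1 -> legal
(1,4): flips 1 -> legal
(1,5): flips 1 -> legal
(2,1): no bracket -> illegal
(2,2): flips 1 -> legal
(2,5): flips 1 -> legal
(3,1): flips 1 -> legal
(4,5): no bracket -> illegal
(4,6): no bracket -> illegal
(4,7): no bracket -> illegal
(5,2): flips 1 -> legal
(5,3): flips 1 -> legal
(5,7): no bracket -> illegal
(6,3): no bracket -> illegal
(6,4): flips 1 -> legal
(6,6): flips 1 -> legal
(6,7): no bracket -> illegal
(7,4): no bracket -> illegal
(7,5): no bracket -> illegal
(7,6): no bracket -> illegal
B mobility = 10
-- W to move --
(1,2): no bracket -> illegal
(1,3): flips 2 -> legal
(1,4): flips 1 -> legal
(2,2): flips 3 -> legal
(2,5): flips 1 -> legal
(2,6): no bracket -> illegal
(3,0): no bracket -> illegal
(3,1): no bracket -> illegal
(3,6): flips 3 -> legal
(4,5): flips 1 -> legal
(4,6): flips 1 -> legal
(5,0): flips 1 -> legal
(5,2): flips 1 -> legal
(5,3): no bracket -> illegal
(6,0): flips 3 -> legal
(6,1): no bracket -> illegal
(6,2): no bracket -> illegal
W mobility = 10

Answer: B=10 W=10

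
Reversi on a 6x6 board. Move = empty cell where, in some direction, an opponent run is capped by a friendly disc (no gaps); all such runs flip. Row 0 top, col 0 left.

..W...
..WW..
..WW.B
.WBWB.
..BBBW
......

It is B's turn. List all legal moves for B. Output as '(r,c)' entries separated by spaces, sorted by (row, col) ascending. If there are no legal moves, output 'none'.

(0,1): flips 2 -> legal
(0,3): flips 3 -> legal
(0,4): no bracket -> illegal
(1,1): flips 2 -> legal
(1,4): flips 1 -> legal
(2,0): flips 1 -> legal
(2,1): no bracket -> illegal
(2,4): flips 1 -> legal
(3,0): flips 1 -> legal
(3,5): no bracket -> illegal
(4,0): no bracket -> illegal
(4,1): no bracket -> illegal
(5,4): no bracket -> illegal
(5,5): no bracket -> illegal

Answer: (0,1) (0,3) (1,1) (1,4) (2,0) (2,4) (3,0)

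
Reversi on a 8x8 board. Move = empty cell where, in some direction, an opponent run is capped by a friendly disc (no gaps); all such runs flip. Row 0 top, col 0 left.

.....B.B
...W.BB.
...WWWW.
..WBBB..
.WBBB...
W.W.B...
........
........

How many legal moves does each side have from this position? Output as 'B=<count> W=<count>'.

-- B to move --
(0,2): flips 2 -> legal
(0,3): flips 2 -> legal
(0,4): no bracket -> illegal
(1,2): flips 1 -> legal
(1,4): flips 1 -> legal
(1,7): flips 1 -> legal
(2,1): flips 1 -> legal
(2,2): flips 1 -> legal
(2,7): no bracket -> illegal
(3,0): no bracket -> illegal
(3,1): flips 1 -> legal
(3,6): flips 1 -> legal
(3,7): flips 1 -> legal
(4,0): flips 1 -> legal
(5,1): no bracket -> illegal
(5,3): no bracket -> illegal
(6,0): no bracket -> illegal
(6,1): flips 1 -> legal
(6,2): flips 1 -> legal
(6,3): no bracket -> illegal
B mobility = 13
-- W to move --
(0,4): flips 1 -> legal
(0,6): flips 2 -> legal
(1,4): no bracket -> illegal
(1,7): no bracket -> illegal
(2,2): no bracket -> illegal
(2,7): no bracket -> illegal
(3,1): no bracket -> illegal
(3,6): flips 3 -> legal
(4,5): flips 5 -> legal
(4,6): flips 1 -> legal
(5,1): flips 2 -> legal
(5,3): flips 4 -> legal
(5,5): no bracket -> illegal
(6,3): no bracket -> illegal
(6,4): flips 3 -> legal
(6,5): flips 2 -> legal
W mobility = 9

Answer: B=13 W=9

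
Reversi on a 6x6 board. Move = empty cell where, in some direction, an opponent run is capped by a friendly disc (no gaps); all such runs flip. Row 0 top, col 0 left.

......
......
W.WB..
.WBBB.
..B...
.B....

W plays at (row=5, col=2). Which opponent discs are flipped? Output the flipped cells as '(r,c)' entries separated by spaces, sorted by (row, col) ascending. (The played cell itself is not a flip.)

Dir NW: first cell '.' (not opp) -> no flip
Dir N: opp run (4,2) (3,2) capped by W -> flip
Dir NE: first cell '.' (not opp) -> no flip
Dir W: opp run (5,1), next='.' -> no flip
Dir E: first cell '.' (not opp) -> no flip
Dir SW: edge -> no flip
Dir S: edge -> no flip
Dir SE: edge -> no flip

Answer: (3,2) (4,2)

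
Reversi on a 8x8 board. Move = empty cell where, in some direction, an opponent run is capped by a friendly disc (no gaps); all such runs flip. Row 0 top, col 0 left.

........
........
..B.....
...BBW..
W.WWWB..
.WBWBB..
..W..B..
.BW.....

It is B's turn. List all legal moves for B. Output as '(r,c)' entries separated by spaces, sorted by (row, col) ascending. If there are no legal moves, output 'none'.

Answer: (2,5) (2,6) (3,2) (3,6) (4,1) (5,0) (6,0) (6,3) (7,3)

Derivation:
(2,4): no bracket -> illegal
(2,5): flips 1 -> legal
(2,6): flips 4 -> legal
(3,0): no bracket -> illegal
(3,1): no bracket -> illegal
(3,2): flips 2 -> legal
(3,6): flips 1 -> legal
(4,1): flips 3 -> legal
(4,6): no bracket -> illegal
(5,0): flips 1 -> legal
(6,0): flips 2 -> legal
(6,1): no bracket -> illegal
(6,3): flips 2 -> legal
(6,4): no bracket -> illegal
(7,3): flips 1 -> legal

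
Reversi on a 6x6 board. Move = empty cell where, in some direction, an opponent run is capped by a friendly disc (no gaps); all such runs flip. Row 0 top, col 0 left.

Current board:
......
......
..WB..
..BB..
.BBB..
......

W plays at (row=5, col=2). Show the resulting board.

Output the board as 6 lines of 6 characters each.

Place W at (5,2); scan 8 dirs for brackets.
Dir NW: opp run (4,1), next='.' -> no flip
Dir N: opp run (4,2) (3,2) capped by W -> flip
Dir NE: opp run (4,3), next='.' -> no flip
Dir W: first cell '.' (not opp) -> no flip
Dir E: first cell '.' (not opp) -> no flip
Dir SW: edge -> no flip
Dir S: edge -> no flip
Dir SE: edge -> no flip
All flips: (3,2) (4,2)

Answer: ......
......
..WB..
..WB..
.BWB..
..W...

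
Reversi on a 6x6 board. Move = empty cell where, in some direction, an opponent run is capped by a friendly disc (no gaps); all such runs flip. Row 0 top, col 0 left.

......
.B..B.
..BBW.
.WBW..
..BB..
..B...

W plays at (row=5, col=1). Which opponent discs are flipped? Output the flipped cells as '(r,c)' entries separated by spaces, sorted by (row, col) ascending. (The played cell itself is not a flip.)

Dir NW: first cell '.' (not opp) -> no flip
Dir N: first cell '.' (not opp) -> no flip
Dir NE: opp run (4,2) capped by W -> flip
Dir W: first cell '.' (not opp) -> no flip
Dir E: opp run (5,2), next='.' -> no flip
Dir SW: edge -> no flip
Dir S: edge -> no flip
Dir SE: edge -> no flip

Answer: (4,2)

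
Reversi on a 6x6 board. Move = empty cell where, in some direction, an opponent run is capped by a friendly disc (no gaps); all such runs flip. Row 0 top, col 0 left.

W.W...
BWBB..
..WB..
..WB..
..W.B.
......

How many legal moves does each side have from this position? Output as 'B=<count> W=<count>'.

Answer: B=5 W=6

Derivation:
-- B to move --
(0,1): no bracket -> illegal
(0,3): no bracket -> illegal
(2,0): no bracket -> illegal
(2,1): flips 1 -> legal
(3,1): flips 2 -> legal
(4,1): flips 1 -> legal
(4,3): no bracket -> illegal
(5,1): flips 1 -> legal
(5,2): flips 3 -> legal
(5,3): no bracket -> illegal
B mobility = 5
-- W to move --
(0,1): no bracket -> illegal
(0,3): no bracket -> illegal
(0,4): flips 1 -> legal
(1,4): flips 3 -> legal
(2,0): flips 1 -> legal
(2,1): no bracket -> illegal
(2,4): flips 3 -> legal
(3,4): flips 1 -> legal
(3,5): no bracket -> illegal
(4,3): no bracket -> illegal
(4,5): no bracket -> illegal
(5,3): no bracket -> illegal
(5,4): no bracket -> illegal
(5,5): flips 2 -> legal
W mobility = 6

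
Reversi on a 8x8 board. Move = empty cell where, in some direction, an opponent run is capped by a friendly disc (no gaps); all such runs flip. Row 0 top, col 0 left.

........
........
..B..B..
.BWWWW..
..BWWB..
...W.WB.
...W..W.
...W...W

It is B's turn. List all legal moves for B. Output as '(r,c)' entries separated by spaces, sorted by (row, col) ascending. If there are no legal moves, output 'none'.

Answer: (2,3) (2,4) (3,6) (5,2) (5,4) (6,4) (6,5) (7,6)

Derivation:
(2,1): no bracket -> illegal
(2,3): flips 1 -> legal
(2,4): flips 1 -> legal
(2,6): no bracket -> illegal
(3,6): flips 4 -> legal
(4,1): no bracket -> illegal
(4,6): no bracket -> illegal
(5,2): flips 2 -> legal
(5,4): flips 1 -> legal
(5,7): no bracket -> illegal
(6,2): no bracket -> illegal
(6,4): flips 1 -> legal
(6,5): flips 1 -> legal
(6,7): no bracket -> illegal
(7,2): no bracket -> illegal
(7,4): no bracket -> illegal
(7,5): no bracket -> illegal
(7,6): flips 1 -> legal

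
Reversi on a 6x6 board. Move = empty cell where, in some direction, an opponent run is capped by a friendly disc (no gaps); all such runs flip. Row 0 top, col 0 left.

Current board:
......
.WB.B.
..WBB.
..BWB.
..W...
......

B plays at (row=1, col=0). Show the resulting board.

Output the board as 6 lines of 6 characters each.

Answer: ......
BBB.B.
..WBB.
..BWB.
..W...
......

Derivation:
Place B at (1,0); scan 8 dirs for brackets.
Dir NW: edge -> no flip
Dir N: first cell '.' (not opp) -> no flip
Dir NE: first cell '.' (not opp) -> no flip
Dir W: edge -> no flip
Dir E: opp run (1,1) capped by B -> flip
Dir SW: edge -> no flip
Dir S: first cell '.' (not opp) -> no flip
Dir SE: first cell '.' (not opp) -> no flip
All flips: (1,1)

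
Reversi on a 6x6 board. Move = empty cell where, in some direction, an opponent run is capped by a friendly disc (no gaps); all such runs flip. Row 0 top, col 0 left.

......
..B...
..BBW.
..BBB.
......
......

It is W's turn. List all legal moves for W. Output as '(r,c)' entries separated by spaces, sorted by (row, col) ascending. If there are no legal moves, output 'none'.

(0,1): no bracket -> illegal
(0,2): no bracket -> illegal
(0,3): no bracket -> illegal
(1,1): no bracket -> illegal
(1,3): no bracket -> illegal
(1,4): no bracket -> illegal
(2,1): flips 2 -> legal
(2,5): no bracket -> illegal
(3,1): no bracket -> illegal
(3,5): no bracket -> illegal
(4,1): no bracket -> illegal
(4,2): flips 1 -> legal
(4,3): no bracket -> illegal
(4,4): flips 1 -> legal
(4,5): no bracket -> illegal

Answer: (2,1) (4,2) (4,4)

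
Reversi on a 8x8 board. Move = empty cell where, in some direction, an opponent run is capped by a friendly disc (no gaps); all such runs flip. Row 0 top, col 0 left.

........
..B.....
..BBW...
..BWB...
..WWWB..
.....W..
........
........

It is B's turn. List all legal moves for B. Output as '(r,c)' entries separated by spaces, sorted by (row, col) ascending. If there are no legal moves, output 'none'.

Answer: (1,4) (2,5) (4,1) (5,2) (5,3) (5,4) (6,5) (6,6)

Derivation:
(1,3): no bracket -> illegal
(1,4): flips 1 -> legal
(1,5): no bracket -> illegal
(2,5): flips 1 -> legal
(3,1): no bracket -> illegal
(3,5): no bracket -> illegal
(4,1): flips 3 -> legal
(4,6): no bracket -> illegal
(5,1): no bracket -> illegal
(5,2): flips 2 -> legal
(5,3): flips 2 -> legal
(5,4): flips 2 -> legal
(5,6): no bracket -> illegal
(6,4): no bracket -> illegal
(6,5): flips 1 -> legal
(6,6): flips 3 -> legal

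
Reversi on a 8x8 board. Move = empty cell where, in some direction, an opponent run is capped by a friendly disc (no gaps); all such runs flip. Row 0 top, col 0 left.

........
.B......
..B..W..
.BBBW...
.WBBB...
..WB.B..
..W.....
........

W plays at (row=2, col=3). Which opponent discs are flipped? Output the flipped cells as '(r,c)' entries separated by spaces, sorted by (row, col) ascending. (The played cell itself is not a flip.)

Dir NW: first cell '.' (not opp) -> no flip
Dir N: first cell '.' (not opp) -> no flip
Dir NE: first cell '.' (not opp) -> no flip
Dir W: opp run (2,2), next='.' -> no flip
Dir E: first cell '.' (not opp) -> no flip
Dir SW: opp run (3,2) capped by W -> flip
Dir S: opp run (3,3) (4,3) (5,3), next='.' -> no flip
Dir SE: first cell 'W' (not opp) -> no flip

Answer: (3,2)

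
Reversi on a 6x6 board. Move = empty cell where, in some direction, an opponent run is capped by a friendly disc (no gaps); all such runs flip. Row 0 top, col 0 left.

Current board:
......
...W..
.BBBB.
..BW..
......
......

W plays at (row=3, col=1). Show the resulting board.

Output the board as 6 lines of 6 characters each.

Answer: ......
...W..
.BWBB.
.WWW..
......
......

Derivation:
Place W at (3,1); scan 8 dirs for brackets.
Dir NW: first cell '.' (not opp) -> no flip
Dir N: opp run (2,1), next='.' -> no flip
Dir NE: opp run (2,2) capped by W -> flip
Dir W: first cell '.' (not opp) -> no flip
Dir E: opp run (3,2) capped by W -> flip
Dir SW: first cell '.' (not opp) -> no flip
Dir S: first cell '.' (not opp) -> no flip
Dir SE: first cell '.' (not opp) -> no flip
All flips: (2,2) (3,2)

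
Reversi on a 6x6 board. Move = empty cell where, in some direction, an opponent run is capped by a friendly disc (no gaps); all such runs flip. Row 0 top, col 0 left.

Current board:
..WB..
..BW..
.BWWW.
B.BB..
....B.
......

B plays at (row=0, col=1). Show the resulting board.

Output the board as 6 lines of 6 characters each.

Place B at (0,1); scan 8 dirs for brackets.
Dir NW: edge -> no flip
Dir N: edge -> no flip
Dir NE: edge -> no flip
Dir W: first cell '.' (not opp) -> no flip
Dir E: opp run (0,2) capped by B -> flip
Dir SW: first cell '.' (not opp) -> no flip
Dir S: first cell '.' (not opp) -> no flip
Dir SE: first cell 'B' (not opp) -> no flip
All flips: (0,2)

Answer: .BBB..
..BW..
.BWWW.
B.BB..
....B.
......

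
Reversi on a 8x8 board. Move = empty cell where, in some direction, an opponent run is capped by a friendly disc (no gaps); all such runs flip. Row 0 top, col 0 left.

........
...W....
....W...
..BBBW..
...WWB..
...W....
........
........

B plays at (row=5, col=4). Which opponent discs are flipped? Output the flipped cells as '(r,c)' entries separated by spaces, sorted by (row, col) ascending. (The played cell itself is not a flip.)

Answer: (4,3) (4,4)

Derivation:
Dir NW: opp run (4,3) capped by B -> flip
Dir N: opp run (4,4) capped by B -> flip
Dir NE: first cell 'B' (not opp) -> no flip
Dir W: opp run (5,3), next='.' -> no flip
Dir E: first cell '.' (not opp) -> no flip
Dir SW: first cell '.' (not opp) -> no flip
Dir S: first cell '.' (not opp) -> no flip
Dir SE: first cell '.' (not opp) -> no flip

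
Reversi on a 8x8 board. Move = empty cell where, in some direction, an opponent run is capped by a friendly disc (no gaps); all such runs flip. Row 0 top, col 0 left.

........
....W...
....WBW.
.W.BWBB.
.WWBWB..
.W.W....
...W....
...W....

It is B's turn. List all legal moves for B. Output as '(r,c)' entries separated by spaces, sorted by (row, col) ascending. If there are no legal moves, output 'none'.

(0,3): flips 1 -> legal
(0,4): no bracket -> illegal
(0,5): no bracket -> illegal
(1,3): flips 1 -> legal
(1,5): flips 1 -> legal
(1,6): flips 1 -> legal
(1,7): flips 1 -> legal
(2,0): no bracket -> illegal
(2,1): no bracket -> illegal
(2,2): no bracket -> illegal
(2,3): flips 2 -> legal
(2,7): flips 1 -> legal
(3,0): no bracket -> illegal
(3,2): no bracket -> illegal
(3,7): no bracket -> illegal
(4,0): flips 2 -> legal
(5,0): no bracket -> illegal
(5,2): no bracket -> illegal
(5,4): no bracket -> illegal
(5,5): flips 1 -> legal
(6,0): flips 2 -> legal
(6,1): no bracket -> illegal
(6,2): flips 2 -> legal
(6,4): no bracket -> illegal
(7,2): no bracket -> illegal
(7,4): no bracket -> illegal

Answer: (0,3) (1,3) (1,5) (1,6) (1,7) (2,3) (2,7) (4,0) (5,5) (6,0) (6,2)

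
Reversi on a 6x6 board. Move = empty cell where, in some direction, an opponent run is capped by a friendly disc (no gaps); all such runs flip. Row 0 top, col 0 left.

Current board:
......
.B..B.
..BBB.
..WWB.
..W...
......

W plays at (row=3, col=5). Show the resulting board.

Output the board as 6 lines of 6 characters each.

Place W at (3,5); scan 8 dirs for brackets.
Dir NW: opp run (2,4), next='.' -> no flip
Dir N: first cell '.' (not opp) -> no flip
Dir NE: edge -> no flip
Dir W: opp run (3,4) capped by W -> flip
Dir E: edge -> no flip
Dir SW: first cell '.' (not opp) -> no flip
Dir S: first cell '.' (not opp) -> no flip
Dir SE: edge -> no flip
All flips: (3,4)

Answer: ......
.B..B.
..BBB.
..WWWW
..W...
......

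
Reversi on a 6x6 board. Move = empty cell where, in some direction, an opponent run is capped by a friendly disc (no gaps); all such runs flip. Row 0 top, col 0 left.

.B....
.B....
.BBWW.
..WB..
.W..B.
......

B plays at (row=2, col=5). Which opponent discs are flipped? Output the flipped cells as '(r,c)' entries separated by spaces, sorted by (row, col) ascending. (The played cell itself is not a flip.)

Answer: (2,3) (2,4)

Derivation:
Dir NW: first cell '.' (not opp) -> no flip
Dir N: first cell '.' (not opp) -> no flip
Dir NE: edge -> no flip
Dir W: opp run (2,4) (2,3) capped by B -> flip
Dir E: edge -> no flip
Dir SW: first cell '.' (not opp) -> no flip
Dir S: first cell '.' (not opp) -> no flip
Dir SE: edge -> no flip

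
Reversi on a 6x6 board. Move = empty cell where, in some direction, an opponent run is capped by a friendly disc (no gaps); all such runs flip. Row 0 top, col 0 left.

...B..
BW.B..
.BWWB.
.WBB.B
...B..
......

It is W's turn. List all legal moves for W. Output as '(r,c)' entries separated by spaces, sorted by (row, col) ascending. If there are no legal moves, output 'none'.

(0,0): no bracket -> illegal
(0,1): no bracket -> illegal
(0,2): no bracket -> illegal
(0,4): flips 1 -> legal
(1,2): no bracket -> illegal
(1,4): no bracket -> illegal
(1,5): no bracket -> illegal
(2,0): flips 1 -> legal
(2,5): flips 1 -> legal
(3,0): no bracket -> illegal
(3,4): flips 2 -> legal
(4,1): flips 1 -> legal
(4,2): flips 1 -> legal
(4,4): flips 1 -> legal
(4,5): no bracket -> illegal
(5,2): no bracket -> illegal
(5,3): flips 2 -> legal
(5,4): no bracket -> illegal

Answer: (0,4) (2,0) (2,5) (3,4) (4,1) (4,2) (4,4) (5,3)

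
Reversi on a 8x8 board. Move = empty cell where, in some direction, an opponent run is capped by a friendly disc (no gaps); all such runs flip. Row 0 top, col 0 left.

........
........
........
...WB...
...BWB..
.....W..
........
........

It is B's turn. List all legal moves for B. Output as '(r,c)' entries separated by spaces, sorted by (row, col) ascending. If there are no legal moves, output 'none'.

(2,2): no bracket -> illegal
(2,3): flips 1 -> legal
(2,4): no bracket -> illegal
(3,2): flips 1 -> legal
(3,5): no bracket -> illegal
(4,2): no bracket -> illegal
(4,6): no bracket -> illegal
(5,3): no bracket -> illegal
(5,4): flips 1 -> legal
(5,6): no bracket -> illegal
(6,4): no bracket -> illegal
(6,5): flips 1 -> legal
(6,6): no bracket -> illegal

Answer: (2,3) (3,2) (5,4) (6,5)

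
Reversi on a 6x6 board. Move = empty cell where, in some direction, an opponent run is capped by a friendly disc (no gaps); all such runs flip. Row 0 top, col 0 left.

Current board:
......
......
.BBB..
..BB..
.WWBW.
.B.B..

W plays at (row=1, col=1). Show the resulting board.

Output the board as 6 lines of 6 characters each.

Place W at (1,1); scan 8 dirs for brackets.
Dir NW: first cell '.' (not opp) -> no flip
Dir N: first cell '.' (not opp) -> no flip
Dir NE: first cell '.' (not opp) -> no flip
Dir W: first cell '.' (not opp) -> no flip
Dir E: first cell '.' (not opp) -> no flip
Dir SW: first cell '.' (not opp) -> no flip
Dir S: opp run (2,1), next='.' -> no flip
Dir SE: opp run (2,2) (3,3) capped by W -> flip
All flips: (2,2) (3,3)

Answer: ......
.W....
.BWB..
..BW..
.WWBW.
.B.B..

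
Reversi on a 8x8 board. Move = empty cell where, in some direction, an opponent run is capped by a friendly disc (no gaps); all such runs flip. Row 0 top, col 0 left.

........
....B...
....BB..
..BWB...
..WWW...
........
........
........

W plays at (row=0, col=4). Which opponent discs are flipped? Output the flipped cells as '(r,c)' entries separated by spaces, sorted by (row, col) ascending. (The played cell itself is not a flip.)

Answer: (1,4) (2,4) (3,4)

Derivation:
Dir NW: edge -> no flip
Dir N: edge -> no flip
Dir NE: edge -> no flip
Dir W: first cell '.' (not opp) -> no flip
Dir E: first cell '.' (not opp) -> no flip
Dir SW: first cell '.' (not opp) -> no flip
Dir S: opp run (1,4) (2,4) (3,4) capped by W -> flip
Dir SE: first cell '.' (not opp) -> no flip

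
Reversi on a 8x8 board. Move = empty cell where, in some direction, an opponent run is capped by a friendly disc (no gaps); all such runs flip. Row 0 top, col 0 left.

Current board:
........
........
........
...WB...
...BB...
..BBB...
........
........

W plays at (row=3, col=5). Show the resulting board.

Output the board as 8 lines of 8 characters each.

Answer: ........
........
........
...WWW..
...BB...
..BBB...
........
........

Derivation:
Place W at (3,5); scan 8 dirs for brackets.
Dir NW: first cell '.' (not opp) -> no flip
Dir N: first cell '.' (not opp) -> no flip
Dir NE: first cell '.' (not opp) -> no flip
Dir W: opp run (3,4) capped by W -> flip
Dir E: first cell '.' (not opp) -> no flip
Dir SW: opp run (4,4) (5,3), next='.' -> no flip
Dir S: first cell '.' (not opp) -> no flip
Dir SE: first cell '.' (not opp) -> no flip
All flips: (3,4)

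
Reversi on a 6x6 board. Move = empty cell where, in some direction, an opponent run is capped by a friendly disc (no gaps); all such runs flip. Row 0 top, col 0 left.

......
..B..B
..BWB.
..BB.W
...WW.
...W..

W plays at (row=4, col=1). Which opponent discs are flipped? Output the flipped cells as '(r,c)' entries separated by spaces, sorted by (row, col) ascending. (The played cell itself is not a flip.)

Answer: (3,2)

Derivation:
Dir NW: first cell '.' (not opp) -> no flip
Dir N: first cell '.' (not opp) -> no flip
Dir NE: opp run (3,2) capped by W -> flip
Dir W: first cell '.' (not opp) -> no flip
Dir E: first cell '.' (not opp) -> no flip
Dir SW: first cell '.' (not opp) -> no flip
Dir S: first cell '.' (not opp) -> no flip
Dir SE: first cell '.' (not opp) -> no flip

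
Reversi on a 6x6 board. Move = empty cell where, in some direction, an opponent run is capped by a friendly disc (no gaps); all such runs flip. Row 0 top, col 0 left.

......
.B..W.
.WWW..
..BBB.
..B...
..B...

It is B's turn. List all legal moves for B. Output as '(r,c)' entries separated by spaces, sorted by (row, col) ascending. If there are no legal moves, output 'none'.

(0,3): no bracket -> illegal
(0,4): no bracket -> illegal
(0,5): flips 2 -> legal
(1,0): flips 1 -> legal
(1,2): flips 2 -> legal
(1,3): flips 1 -> legal
(1,5): no bracket -> illegal
(2,0): no bracket -> illegal
(2,4): no bracket -> illegal
(2,5): no bracket -> illegal
(3,0): no bracket -> illegal
(3,1): flips 1 -> legal

Answer: (0,5) (1,0) (1,2) (1,3) (3,1)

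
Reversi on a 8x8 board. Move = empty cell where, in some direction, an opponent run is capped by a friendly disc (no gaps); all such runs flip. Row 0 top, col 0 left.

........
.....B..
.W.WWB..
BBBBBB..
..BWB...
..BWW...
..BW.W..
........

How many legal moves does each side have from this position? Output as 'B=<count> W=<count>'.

Answer: B=11 W=10

Derivation:
-- B to move --
(1,0): flips 1 -> legal
(1,1): flips 1 -> legal
(1,2): flips 2 -> legal
(1,3): flips 2 -> legal
(1,4): flips 2 -> legal
(2,0): no bracket -> illegal
(2,2): flips 2 -> legal
(4,5): no bracket -> illegal
(5,5): flips 2 -> legal
(5,6): no bracket -> illegal
(6,4): flips 3 -> legal
(6,6): no bracket -> illegal
(7,2): no bracket -> illegal
(7,3): flips 3 -> legal
(7,4): flips 1 -> legal
(7,5): no bracket -> illegal
(7,6): flips 3 -> legal
B mobility = 11
-- W to move --
(0,4): no bracket -> illegal
(0,5): no bracket -> illegal
(0,6): flips 1 -> legal
(1,4): no bracket -> illegal
(1,6): flips 2 -> legal
(2,0): flips 2 -> legal
(2,2): no bracket -> illegal
(2,6): flips 3 -> legal
(3,6): no bracket -> illegal
(4,0): no bracket -> illegal
(4,1): flips 4 -> legal
(4,5): flips 2 -> legal
(4,6): flips 1 -> legal
(5,1): flips 3 -> legal
(5,5): no bracket -> illegal
(6,1): flips 2 -> legal
(7,1): flips 1 -> legal
(7,2): no bracket -> illegal
(7,3): no bracket -> illegal
W mobility = 10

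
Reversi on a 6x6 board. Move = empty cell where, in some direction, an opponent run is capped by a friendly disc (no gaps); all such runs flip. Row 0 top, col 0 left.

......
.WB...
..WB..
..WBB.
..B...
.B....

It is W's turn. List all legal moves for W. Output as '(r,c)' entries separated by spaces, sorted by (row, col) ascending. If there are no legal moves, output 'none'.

Answer: (0,2) (1,3) (1,4) (2,4) (3,5) (4,4) (5,2)

Derivation:
(0,1): no bracket -> illegal
(0,2): flips 1 -> legal
(0,3): no bracket -> illegal
(1,3): flips 1 -> legal
(1,4): flips 1 -> legal
(2,1): no bracket -> illegal
(2,4): flips 1 -> legal
(2,5): no bracket -> illegal
(3,1): no bracket -> illegal
(3,5): flips 2 -> legal
(4,0): no bracket -> illegal
(4,1): no bracket -> illegal
(4,3): no bracket -> illegal
(4,4): flips 1 -> legal
(4,5): no bracket -> illegal
(5,0): no bracket -> illegal
(5,2): flips 1 -> legal
(5,3): no bracket -> illegal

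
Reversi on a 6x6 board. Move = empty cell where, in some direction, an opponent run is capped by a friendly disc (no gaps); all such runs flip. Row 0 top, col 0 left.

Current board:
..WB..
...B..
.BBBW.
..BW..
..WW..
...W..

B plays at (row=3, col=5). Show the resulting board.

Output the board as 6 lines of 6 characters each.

Answer: ..WB..
...B..
.BBBB.
..BW.B
..WW..
...W..

Derivation:
Place B at (3,5); scan 8 dirs for brackets.
Dir NW: opp run (2,4) capped by B -> flip
Dir N: first cell '.' (not opp) -> no flip
Dir NE: edge -> no flip
Dir W: first cell '.' (not opp) -> no flip
Dir E: edge -> no flip
Dir SW: first cell '.' (not opp) -> no flip
Dir S: first cell '.' (not opp) -> no flip
Dir SE: edge -> no flip
All flips: (2,4)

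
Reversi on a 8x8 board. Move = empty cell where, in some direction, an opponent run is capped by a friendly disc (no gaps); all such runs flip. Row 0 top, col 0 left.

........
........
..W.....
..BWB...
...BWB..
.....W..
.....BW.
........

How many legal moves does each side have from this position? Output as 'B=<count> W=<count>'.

-- B to move --
(1,1): no bracket -> illegal
(1,2): flips 1 -> legal
(1,3): no bracket -> illegal
(2,1): no bracket -> illegal
(2,3): flips 1 -> legal
(2,4): no bracket -> illegal
(3,1): no bracket -> illegal
(3,5): no bracket -> illegal
(4,2): no bracket -> illegal
(4,6): no bracket -> illegal
(5,3): no bracket -> illegal
(5,4): flips 1 -> legal
(5,6): no bracket -> illegal
(5,7): no bracket -> illegal
(6,4): no bracket -> illegal
(6,7): flips 1 -> legal
(7,5): no bracket -> illegal
(7,6): no bracket -> illegal
(7,7): no bracket -> illegal
B mobility = 4
-- W to move --
(2,1): no bracket -> illegal
(2,3): no bracket -> illegal
(2,4): flips 1 -> legal
(2,5): no bracket -> illegal
(3,1): flips 1 -> legal
(3,5): flips 2 -> legal
(3,6): no bracket -> illegal
(4,1): no bracket -> illegal
(4,2): flips 2 -> legal
(4,6): flips 1 -> legal
(5,2): no bracket -> illegal
(5,3): flips 1 -> legal
(5,4): no bracket -> illegal
(5,6): no bracket -> illegal
(6,4): flips 1 -> legal
(7,4): no bracket -> illegal
(7,5): flips 1 -> legal
(7,6): no bracket -> illegal
W mobility = 8

Answer: B=4 W=8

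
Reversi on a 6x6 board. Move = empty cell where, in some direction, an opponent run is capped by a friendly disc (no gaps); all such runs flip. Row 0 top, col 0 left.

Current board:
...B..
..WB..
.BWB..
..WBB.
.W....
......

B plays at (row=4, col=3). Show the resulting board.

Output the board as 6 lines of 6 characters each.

Answer: ...B..
..WB..
.BWB..
..BBB.
.W.B..
......

Derivation:
Place B at (4,3); scan 8 dirs for brackets.
Dir NW: opp run (3,2) capped by B -> flip
Dir N: first cell 'B' (not opp) -> no flip
Dir NE: first cell 'B' (not opp) -> no flip
Dir W: first cell '.' (not opp) -> no flip
Dir E: first cell '.' (not opp) -> no flip
Dir SW: first cell '.' (not opp) -> no flip
Dir S: first cell '.' (not opp) -> no flip
Dir SE: first cell '.' (not opp) -> no flip
All flips: (3,2)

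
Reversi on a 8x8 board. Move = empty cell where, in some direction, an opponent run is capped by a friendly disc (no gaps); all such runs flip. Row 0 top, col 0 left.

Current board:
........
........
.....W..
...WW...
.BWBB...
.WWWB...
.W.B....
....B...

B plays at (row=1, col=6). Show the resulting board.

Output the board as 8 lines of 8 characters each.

Place B at (1,6); scan 8 dirs for brackets.
Dir NW: first cell '.' (not opp) -> no flip
Dir N: first cell '.' (not opp) -> no flip
Dir NE: first cell '.' (not opp) -> no flip
Dir W: first cell '.' (not opp) -> no flip
Dir E: first cell '.' (not opp) -> no flip
Dir SW: opp run (2,5) (3,4) capped by B -> flip
Dir S: first cell '.' (not opp) -> no flip
Dir SE: first cell '.' (not opp) -> no flip
All flips: (2,5) (3,4)

Answer: ........
......B.
.....B..
...WB...
.BWBB...
.WWWB...
.W.B....
....B...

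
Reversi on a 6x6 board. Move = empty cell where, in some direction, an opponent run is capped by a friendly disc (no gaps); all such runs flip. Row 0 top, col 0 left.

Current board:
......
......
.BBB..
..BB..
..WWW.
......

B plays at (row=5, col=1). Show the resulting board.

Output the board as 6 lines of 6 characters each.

Place B at (5,1); scan 8 dirs for brackets.
Dir NW: first cell '.' (not opp) -> no flip
Dir N: first cell '.' (not opp) -> no flip
Dir NE: opp run (4,2) capped by B -> flip
Dir W: first cell '.' (not opp) -> no flip
Dir E: first cell '.' (not opp) -> no flip
Dir SW: edge -> no flip
Dir S: edge -> no flip
Dir SE: edge -> no flip
All flips: (4,2)

Answer: ......
......
.BBB..
..BB..
..BWW.
.B....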